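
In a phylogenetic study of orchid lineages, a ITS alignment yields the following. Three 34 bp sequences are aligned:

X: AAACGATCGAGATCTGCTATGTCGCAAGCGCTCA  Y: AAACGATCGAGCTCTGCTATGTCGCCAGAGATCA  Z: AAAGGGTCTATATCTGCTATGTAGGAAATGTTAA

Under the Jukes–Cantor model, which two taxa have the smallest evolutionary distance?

X and Y

X–Y: 4/34 differ, p = 0.118, d = 0.128.
X–Z: 10/34 differ, p = 0.294, d = 0.373.
Y–Z: 12/34 differ, p = 0.353, d = 0.477.
The smallest distance is between X and Y.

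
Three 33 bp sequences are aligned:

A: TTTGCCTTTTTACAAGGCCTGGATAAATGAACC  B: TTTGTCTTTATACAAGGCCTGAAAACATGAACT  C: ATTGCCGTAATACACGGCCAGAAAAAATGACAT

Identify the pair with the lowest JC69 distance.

A–B: 6/33 differ, p = 0.182, d = 0.208.
A–C: 11/33 differ, p = 0.333, d = 0.441.
B–C: 9/33 differ, p = 0.273, d = 0.339.
The smallest distance is between A and B.

A and B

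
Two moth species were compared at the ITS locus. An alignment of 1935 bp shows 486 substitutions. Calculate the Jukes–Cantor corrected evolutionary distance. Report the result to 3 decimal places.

0.306

p = 486/1935 ≈ 0.251163.
d = −(3/4) ln(1 − 4p/3) = −0.75 ln(1 − 0.334884) = −0.75 ln(0.665116)
  = −0.75 × (-0.407794) = 0.305846 substitutions/site.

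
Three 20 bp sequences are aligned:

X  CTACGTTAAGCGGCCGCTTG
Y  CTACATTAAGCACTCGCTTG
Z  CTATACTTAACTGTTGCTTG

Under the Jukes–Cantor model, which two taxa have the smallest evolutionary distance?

X and Y

X–Y: 4/20 differ, p = 0.200, d = 0.233.
X–Z: 8/20 differ, p = 0.400, d = 0.572.
Y–Z: 7/20 differ, p = 0.350, d = 0.471.
The smallest distance is between X and Y.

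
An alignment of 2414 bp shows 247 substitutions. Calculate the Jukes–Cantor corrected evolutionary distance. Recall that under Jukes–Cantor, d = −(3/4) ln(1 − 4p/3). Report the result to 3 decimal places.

0.110

p = 247/2414 ≈ 0.10232.
d = −(3/4) ln(1 − 4p/3) = −0.75 ln(1 − 0.136427) = −0.75 ln(0.863573)
  = −0.75 × (-0.146677) = 0.110008 substitutions/site.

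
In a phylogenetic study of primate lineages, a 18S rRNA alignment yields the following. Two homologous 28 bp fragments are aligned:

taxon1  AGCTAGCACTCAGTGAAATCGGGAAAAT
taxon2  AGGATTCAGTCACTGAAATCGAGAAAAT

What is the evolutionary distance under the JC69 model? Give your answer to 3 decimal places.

0.304

The sequences differ at 7 of 28 sites (3, 4, 5, 6, 9, 13, 22), so p = 7/28 = 0.25.
d = −(3/4) ln(1 − 4p/3) = −0.75 ln(1 − 0.333333) = −0.75 ln(0.666667)
  = −0.75 × (-0.405465) = 0.304099 substitutions/site.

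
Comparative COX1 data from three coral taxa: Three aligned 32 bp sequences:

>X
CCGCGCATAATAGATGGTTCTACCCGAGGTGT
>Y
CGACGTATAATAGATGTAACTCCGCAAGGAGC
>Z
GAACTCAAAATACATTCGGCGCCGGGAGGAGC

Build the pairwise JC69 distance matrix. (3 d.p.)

d(X,Y) = 0.460, d(X,Z) = 0.824, d(Y,Z) = 0.585

X–Y: 11/32 sites differ → p = 0.34375, d = −0.75 ln(1 − 0.458333) = 0.459828 ≈ 0.460.
X–Z: 16/32 sites differ → p = 0.5, d = −0.75 ln(1 − 0.666667) = 0.823960 ≈ 0.824.
Y–Z: 13/32 sites differ → p = 0.40625, d = −0.75 ln(1 − 0.541667) = 0.585119 ≈ 0.585.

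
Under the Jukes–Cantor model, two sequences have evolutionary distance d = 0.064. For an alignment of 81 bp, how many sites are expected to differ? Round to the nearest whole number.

5

Invert JC69: p = (3/4)(1 − e^(−4d/3)) = 0.75 × (1 − e^(-0.085333)) = 0.75 × (1 − 0.918206) = 0.061346.
Expected differing sites = pL ≈ 0.061346 × 81 = 4.969026 ≈ 5.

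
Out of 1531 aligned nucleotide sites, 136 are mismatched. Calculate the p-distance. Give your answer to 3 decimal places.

0.089

p = 136/1531 = 0.088830… ≈ 0.089 (to 3 d.p.).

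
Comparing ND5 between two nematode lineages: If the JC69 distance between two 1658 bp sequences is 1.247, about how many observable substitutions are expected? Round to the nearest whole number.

1008

Invert JC69: p = (3/4)(1 − e^(−4d/3)) = 0.75 × (1 − e^(-1.662667)) = 0.75 × (1 − 0.189633) = 0.607775.
Expected differing sites = pL ≈ 0.607775 × 1658 = 1007.69095 ≈ 1008.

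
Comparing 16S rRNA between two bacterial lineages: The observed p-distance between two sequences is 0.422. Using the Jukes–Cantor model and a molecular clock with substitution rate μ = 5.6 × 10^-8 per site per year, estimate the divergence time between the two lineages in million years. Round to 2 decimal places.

d = −(3/4) ln(1 − 4p/3) = −0.75 ln(1 − 0.562667) = −0.75 ln(0.437333)
  = −0.75 × (-0.827060) = 0.620295 substitutions/site.
Under a molecular clock d = 2μt, so t = d/(2μ) = 0.620295 / (2 × 5.6 × 10^-8) = 5.54 million years.

5.54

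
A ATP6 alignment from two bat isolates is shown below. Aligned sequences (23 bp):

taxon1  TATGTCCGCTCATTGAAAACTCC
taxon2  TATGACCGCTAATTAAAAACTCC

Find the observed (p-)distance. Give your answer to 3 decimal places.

The sequences differ at 3 of 23 positions (sites 5, 11, 15).
p = 3/23 = 0.130434… ≈ 0.130 (to 3 d.p.).

0.130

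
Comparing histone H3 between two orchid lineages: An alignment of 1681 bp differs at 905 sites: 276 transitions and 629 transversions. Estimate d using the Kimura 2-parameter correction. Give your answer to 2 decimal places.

P = 276/1681 ≈ 0.164188 and Q = 629/1681 ≈ 0.374182.
Under the Kimura two-parameter model, d = −½ ln(1 − 2P − Q) − ¼ ln(1 − 2Q).
1 − 2P − Q = 0.297442, giving −½ ln(0.297442) = 0.606268.
1 − 2Q = 0.251636, giving −¼ ln(0.251636) = 0.344943.
d = 0.606268 + 0.344943 = 0.951211.

0.95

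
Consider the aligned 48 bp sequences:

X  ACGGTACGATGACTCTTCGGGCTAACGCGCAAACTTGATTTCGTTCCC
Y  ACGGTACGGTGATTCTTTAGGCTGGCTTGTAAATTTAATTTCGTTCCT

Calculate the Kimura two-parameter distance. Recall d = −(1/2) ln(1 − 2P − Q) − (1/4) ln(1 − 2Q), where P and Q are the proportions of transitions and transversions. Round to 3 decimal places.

Of 48 sites, 11 differences are transitions and 1 are transversions, so P = 11/48 ≈ 0.229167 and Q = 1/48 ≈ 0.020833.
Under the Kimura two-parameter model, d = −½ ln(1 − 2P − Q) − ¼ ln(1 − 2Q).
1 − 2P − Q = 0.520833, giving −½ ln(0.520833) = 0.326163.
1 − 2Q = 0.958334, giving −¼ ln(0.958334) = 0.010640.
d = 0.326163 + 0.010640 = 0.336803.

0.337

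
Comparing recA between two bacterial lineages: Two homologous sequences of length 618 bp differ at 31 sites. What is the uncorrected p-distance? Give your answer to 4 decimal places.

p = 31/618 = 0.050161… ≈ 0.0502 (to 4 d.p.).

0.0502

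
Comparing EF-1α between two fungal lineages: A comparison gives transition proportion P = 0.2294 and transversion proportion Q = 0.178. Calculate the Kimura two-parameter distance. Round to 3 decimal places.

0.616

Under the Kimura two-parameter model, d = −½ ln(1 − 2P − Q) − ¼ ln(1 − 2Q).
1 − 2P − Q = 0.3632, giving −½ ln(0.3632) = 0.506401.
1 − 2Q = 0.644, giving −¼ ln(0.644) = 0.110014.
d = 0.506401 + 0.110014 = 0.616415.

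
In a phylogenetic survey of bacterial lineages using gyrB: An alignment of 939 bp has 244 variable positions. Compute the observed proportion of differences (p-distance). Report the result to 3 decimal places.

0.260

p = 244/939 = 0.259850… ≈ 0.260 (to 3 d.p.).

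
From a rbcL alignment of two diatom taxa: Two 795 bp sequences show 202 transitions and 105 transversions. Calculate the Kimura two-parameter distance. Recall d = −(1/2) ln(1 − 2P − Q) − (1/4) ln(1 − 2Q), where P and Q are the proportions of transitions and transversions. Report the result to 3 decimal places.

P = 202/795 ≈ 0.254088 and Q = 105/795 ≈ 0.132075.
Under the Kimura two-parameter model, d = −½ ln(1 − 2P − Q) − ¼ ln(1 − 2Q).
1 − 2P − Q = 0.359749, giving −½ ln(0.359749) = 0.511174.
1 − 2Q = 0.73585, giving −¼ ln(0.73585) = 0.076682.
d = 0.511174 + 0.076682 = 0.587856.

0.588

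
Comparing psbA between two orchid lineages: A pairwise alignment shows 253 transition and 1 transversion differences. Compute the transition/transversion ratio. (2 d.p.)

253.00

R = 253/1 = 253.00.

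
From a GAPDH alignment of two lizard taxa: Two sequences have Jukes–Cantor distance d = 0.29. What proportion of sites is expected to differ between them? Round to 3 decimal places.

p = (3/4)(1 − e^(−4d/3)) = 0.75 × (1 − e^(-0.386667)) = 0.75 × (1 − 0.679317) = 0.240512.

0.241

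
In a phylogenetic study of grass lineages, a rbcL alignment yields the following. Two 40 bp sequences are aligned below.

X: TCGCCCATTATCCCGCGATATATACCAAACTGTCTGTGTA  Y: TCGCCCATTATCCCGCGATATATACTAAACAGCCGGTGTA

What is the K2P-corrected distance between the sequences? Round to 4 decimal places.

Of 40 sites, 2 differences are transitions and 2 are transversions, so P = 2/40 = 0.05 and Q = 2/40 = 0.05.
Under the Kimura two-parameter model, d = −½ ln(1 − 2P − Q) − ¼ ln(1 − 2Q).
1 − 2P − Q = 0.85, giving −½ ln(0.85) = 0.081259.
1 − 2Q = 0.9, giving −¼ ln(0.9) = 0.026340.
d = 0.081259 + 0.026340 = 0.107599.

0.1076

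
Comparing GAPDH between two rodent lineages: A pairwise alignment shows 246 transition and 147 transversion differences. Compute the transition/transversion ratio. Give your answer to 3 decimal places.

R = 246/147 = 1.673469… ≈ 1.673 (to 3 d.p.).

1.673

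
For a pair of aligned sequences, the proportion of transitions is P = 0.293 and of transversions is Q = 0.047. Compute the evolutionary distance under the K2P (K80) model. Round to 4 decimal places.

Under the Kimura two-parameter model, d = −½ ln(1 − 2P − Q) − ¼ ln(1 − 2Q).
1 − 2P − Q = 0.367, giving −½ ln(0.367) = 0.501197.
1 − 2Q = 0.906, giving −¼ ln(0.906) = 0.024679.
d = 0.501197 + 0.024679 = 0.525876.

0.5259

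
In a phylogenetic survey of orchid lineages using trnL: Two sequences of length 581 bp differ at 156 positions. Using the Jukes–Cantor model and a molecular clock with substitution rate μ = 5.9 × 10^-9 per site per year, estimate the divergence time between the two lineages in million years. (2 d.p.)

p = 156/581 ≈ 0.268503.
d = −(3/4) ln(1 − 4p/3) = −0.75 ln(1 − 0.358004) = −0.75 ln(0.641996)
  = −0.75 × (-0.443173) = 0.332380 substitutions/site.
Under a molecular clock d = 2μt, so t = d/(2μ) = 0.332380 / (2 × 5.9 × 10^-9) = 28.17 million years.

28.17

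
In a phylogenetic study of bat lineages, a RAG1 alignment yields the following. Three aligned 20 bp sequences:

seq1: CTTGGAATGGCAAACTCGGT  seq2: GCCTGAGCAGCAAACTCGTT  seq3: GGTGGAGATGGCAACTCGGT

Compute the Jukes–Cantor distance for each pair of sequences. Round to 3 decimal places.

seq1–seq2: 8/20 sites differ → p = 0.4, d = −0.75 ln(1 − 0.533333) = 0.571605 ≈ 0.572.
seq1–seq3: 7/20 sites differ → p = 0.35, d = −0.75 ln(1 − 0.466667) = 0.471457 ≈ 0.471.
seq2–seq3: 8/20 sites differ → p = 0.4, d = −0.75 ln(1 − 0.533333) = 0.571605 ≈ 0.572.

d(seq1,seq2) = 0.572, d(seq1,seq3) = 0.471, d(seq2,seq3) = 0.572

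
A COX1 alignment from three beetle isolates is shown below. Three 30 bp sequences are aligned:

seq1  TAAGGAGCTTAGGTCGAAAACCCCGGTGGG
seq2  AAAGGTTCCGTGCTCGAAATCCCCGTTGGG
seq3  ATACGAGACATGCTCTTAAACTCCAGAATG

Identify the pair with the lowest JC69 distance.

seq1 and seq2

seq1–seq2: 9/30 differ, p = 0.300, d = 0.383.
seq1–seq3: 15/30 differ, p = 0.500, d = 0.824.
seq2–seq3: 15/30 differ, p = 0.500, d = 0.824.
The smallest distance is between seq1 and seq2.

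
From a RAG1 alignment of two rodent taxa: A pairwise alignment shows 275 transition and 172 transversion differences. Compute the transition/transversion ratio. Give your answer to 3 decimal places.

R = 275/172 = 1.598837… ≈ 1.599 (to 3 d.p.).

1.599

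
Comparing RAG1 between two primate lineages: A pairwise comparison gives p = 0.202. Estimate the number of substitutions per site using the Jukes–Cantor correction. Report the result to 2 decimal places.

0.24

d = −(3/4) ln(1 − 4p/3) = −0.75 ln(1 − 0.269333) = −0.75 ln(0.730667)
  = −0.75 × (-0.313797) = 0.235348 substitutions/site.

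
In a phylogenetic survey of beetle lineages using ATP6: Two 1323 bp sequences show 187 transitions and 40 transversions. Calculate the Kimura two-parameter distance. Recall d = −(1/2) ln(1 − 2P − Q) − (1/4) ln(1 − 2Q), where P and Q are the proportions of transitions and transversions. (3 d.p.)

P = 187/1323 ≈ 0.141345 and Q = 40/1323 ≈ 0.030234.
Under the Kimura two-parameter model, d = −½ ln(1 − 2P − Q) − ¼ ln(1 − 2Q).
1 − 2P − Q = 0.687076, giving −½ ln(0.687076) = 0.187655.
1 − 2Q = 0.939532, giving −¼ ln(0.939532) = 0.015593.
d = 0.187655 + 0.015593 = 0.203248.

0.203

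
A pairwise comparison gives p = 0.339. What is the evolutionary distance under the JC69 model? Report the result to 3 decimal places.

0.451

d = −(3/4) ln(1 − 4p/3) = −0.75 ln(1 − 0.452) = −0.75 ln(0.548)
  = −0.75 × (-0.601480) = 0.451110 substitutions/site.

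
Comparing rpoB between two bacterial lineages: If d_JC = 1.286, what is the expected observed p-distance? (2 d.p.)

0.61

p = (3/4)(1 − e^(−4d/3)) = 0.75 × (1 − e^(-1.714667)) = 0.75 × (1 − 0.180024) = 0.614982.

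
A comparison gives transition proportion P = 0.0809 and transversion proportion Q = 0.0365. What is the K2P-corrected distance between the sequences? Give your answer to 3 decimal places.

0.129

Under the Kimura two-parameter model, d = −½ ln(1 − 2P − Q) − ¼ ln(1 − 2Q).
1 − 2P − Q = 0.8017, giving −½ ln(0.8017) = 0.110510.
1 − 2Q = 0.927, giving −¼ ln(0.927) = 0.018950.
d = 0.110510 + 0.018950 = 0.129460.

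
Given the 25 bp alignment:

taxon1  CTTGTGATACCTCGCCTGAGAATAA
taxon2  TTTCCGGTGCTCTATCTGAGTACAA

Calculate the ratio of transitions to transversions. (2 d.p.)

Transitions are A↔G and C↔T; transversions are all other mismatches.
Transitions: 10. Transversions: 2.
R = 10/2 = 5.00.

5.00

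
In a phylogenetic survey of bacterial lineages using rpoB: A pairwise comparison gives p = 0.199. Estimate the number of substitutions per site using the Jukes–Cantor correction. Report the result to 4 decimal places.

d = −(3/4) ln(1 − 4p/3) = −0.75 ln(1 − 0.265333) = −0.75 ln(0.734667)
  = −0.75 × (-0.308338) = 0.231254 substitutions/site.

0.2313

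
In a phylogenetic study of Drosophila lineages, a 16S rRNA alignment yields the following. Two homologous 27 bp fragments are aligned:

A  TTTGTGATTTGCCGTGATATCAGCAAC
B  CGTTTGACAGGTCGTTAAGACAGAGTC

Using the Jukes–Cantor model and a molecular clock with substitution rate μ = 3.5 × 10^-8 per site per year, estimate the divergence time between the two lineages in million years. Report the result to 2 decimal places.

The sequences differ at 14 of 27 sites, so p = 14/27 ≈ 0.518519.
d = −(3/4) ln(1 − 4p/3) = −0.75 ln(1 − 0.691359) = −0.75 ln(0.308641)
  = −0.75 × (-1.175576) = 0.881682 substitutions/site.
Under a molecular clock d = 2μt, so t = d/(2μ) = 0.881682 / (2 × 3.5 × 10^-8) = 12.60 million years.

12.60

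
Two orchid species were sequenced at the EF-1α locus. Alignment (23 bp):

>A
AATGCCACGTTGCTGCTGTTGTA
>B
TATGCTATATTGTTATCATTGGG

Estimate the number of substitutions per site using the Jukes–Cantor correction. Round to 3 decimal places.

0.761

The sequences differ at 11 of 23 sites, so p = 11/23 ≈ 0.478261.
d = −(3/4) ln(1 − 4p/3) = −0.75 ln(1 − 0.637681) = −0.75 ln(0.362319)
  = −0.75 × (-1.015230) = 0.761423 substitutions/site.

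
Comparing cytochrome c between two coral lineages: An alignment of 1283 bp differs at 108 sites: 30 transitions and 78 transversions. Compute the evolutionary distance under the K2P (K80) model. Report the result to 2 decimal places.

0.09

P = 30/1283 ≈ 0.023383 and Q = 78/1283 ≈ 0.060795.
Under the Kimura two-parameter model, d = −½ ln(1 − 2P − Q) − ¼ ln(1 − 2Q).
1 − 2P − Q = 0.892439, giving −½ ln(0.892439) = 0.056899.
1 − 2Q = 0.87841, giving −¼ ln(0.87841) = 0.032410.
d = 0.056899 + 0.032410 = 0.089309.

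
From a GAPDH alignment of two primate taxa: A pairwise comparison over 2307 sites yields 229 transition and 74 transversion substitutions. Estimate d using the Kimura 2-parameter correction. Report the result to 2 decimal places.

P = 229/2307 ≈ 0.099263 and Q = 74/2307 ≈ 0.032076.
Under the Kimura two-parameter model, d = −½ ln(1 − 2P − Q) − ¼ ln(1 − 2Q).
1 − 2P − Q = 0.769398, giving −½ ln(0.769398) = 0.131073.
1 − 2Q = 0.935848, giving −¼ ln(0.935848) = 0.016576.
d = 0.131073 + 0.016576 = 0.147649.

0.15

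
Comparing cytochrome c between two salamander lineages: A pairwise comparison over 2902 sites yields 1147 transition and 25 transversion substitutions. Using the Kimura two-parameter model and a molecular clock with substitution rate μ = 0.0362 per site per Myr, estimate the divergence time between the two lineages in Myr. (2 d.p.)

P = 1147/2902 ≈ 0.395245 and Q = 25/2902 ≈ 0.008615.
Under the Kimura two-parameter model, d = −½ ln(1 − 2P − Q) − ¼ ln(1 − 2Q).
1 − 2P − Q = 0.200895, giving −½ ln(0.200895) = 0.802486.
1 − 2Q = 0.98277, giving −¼ ln(0.98277) = 0.004345.
d = 0.802486 + 0.004345 = 0.806831.
Under a molecular clock d = 2μt, so t = d/(2μ) = 0.806831 / (2 × 0.0362) = 11.14 Myr.

11.14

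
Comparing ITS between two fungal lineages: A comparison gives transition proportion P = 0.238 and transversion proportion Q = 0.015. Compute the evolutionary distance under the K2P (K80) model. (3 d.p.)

Under the Kimura two-parameter model, d = −½ ln(1 − 2P − Q) − ¼ ln(1 − 2Q).
1 − 2P − Q = 0.509, giving −½ ln(0.509) = 0.337654.
1 − 2Q = 0.97, giving −¼ ln(0.97) = 0.007615.
d = 0.337654 + 0.007615 = 0.345269.

0.345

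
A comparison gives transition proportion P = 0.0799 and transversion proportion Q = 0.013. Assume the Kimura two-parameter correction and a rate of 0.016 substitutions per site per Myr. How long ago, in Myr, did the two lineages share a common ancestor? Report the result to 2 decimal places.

Under the Kimura two-parameter model, d = −½ ln(1 − 2P − Q) − ¼ ln(1 − 2Q).
1 − 2P − Q = 0.8272, giving −½ ln(0.8272) = 0.094854.
1 − 2Q = 0.974, giving −¼ ln(0.974) = 0.006586.
d = 0.094854 + 0.006586 = 0.101440.
Under a molecular clock d = 2μt, so t = d/(2μ) = 0.101440 / (2 × 0.016) = 3.17 Myr.

3.17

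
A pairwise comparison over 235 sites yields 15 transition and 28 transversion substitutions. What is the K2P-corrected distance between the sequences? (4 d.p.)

0.2098

P = 15/235 ≈ 0.06383 and Q = 28/235 ≈ 0.119149.
Under the Kimura two-parameter model, d = −½ ln(1 − 2P − Q) − ¼ ln(1 − 2Q).
1 − 2P − Q = 0.753191, giving −½ ln(0.753191) = 0.141718.
1 − 2Q = 0.761702, giving −¼ ln(0.761702) = 0.068050.
d = 0.141718 + 0.068050 = 0.209768.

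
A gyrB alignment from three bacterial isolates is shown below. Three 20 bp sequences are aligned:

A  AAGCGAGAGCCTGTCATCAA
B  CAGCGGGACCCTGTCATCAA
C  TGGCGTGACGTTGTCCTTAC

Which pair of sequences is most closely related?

A–B: 3/20 differ, p = 0.150, d = 0.167.
A–C: 9/20 differ, p = 0.450, d = 0.687.
B–C: 8/20 differ, p = 0.400, d = 0.572.
The smallest distance is between A and B.

A and B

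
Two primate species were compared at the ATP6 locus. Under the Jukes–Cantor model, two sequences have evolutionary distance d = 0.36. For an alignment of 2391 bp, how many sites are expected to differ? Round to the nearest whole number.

Invert JC69: p = (3/4)(1 − e^(−4d/3)) = 0.75 × (1 − e^(-0.48)) = 0.75 × (1 − 0.618783) = 0.285913.
Expected differing sites = pL ≈ 0.285913 × 2391 = 683.617983 ≈ 684.

684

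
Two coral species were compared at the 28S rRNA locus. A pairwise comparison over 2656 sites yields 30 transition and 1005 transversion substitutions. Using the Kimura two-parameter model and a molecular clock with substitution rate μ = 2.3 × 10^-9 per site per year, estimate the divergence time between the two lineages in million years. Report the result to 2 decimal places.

132.54

P = 30/2656 ≈ 0.011295 and Q = 1005/2656 ≈ 0.378389.
Under the Kimura two-parameter model, d = −½ ln(1 − 2P − Q) − ¼ ln(1 − 2Q).
1 − 2P − Q = 0.599021, giving −½ ln(0.599021) = 0.256229.
1 − 2Q = 0.243222, giving −¼ ln(0.243222) = 0.353445.
d = 0.256229 + 0.353445 = 0.609674.
Under a molecular clock d = 2μt, so t = d/(2μ) = 0.609674 / (2 × 2.3 × 10^-9) = 132.54 million years.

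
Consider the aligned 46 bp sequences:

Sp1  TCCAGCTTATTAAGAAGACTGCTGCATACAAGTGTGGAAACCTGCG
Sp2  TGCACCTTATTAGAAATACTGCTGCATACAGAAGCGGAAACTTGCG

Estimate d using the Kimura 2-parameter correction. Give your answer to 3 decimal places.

0.261

Of 46 sites, 6 differences are transitions and 4 are transversions, so P = 6/46 ≈ 0.130435 and Q = 4/46 ≈ 0.086957.
Under the Kimura two-parameter model, d = −½ ln(1 − 2P − Q) − ¼ ln(1 − 2Q).
1 − 2P − Q = 0.652173, giving −½ ln(0.652173) = 0.213723.
1 − 2Q = 0.826086, giving −¼ ln(0.826086) = 0.047764.
d = 0.213723 + 0.047764 = 0.261487.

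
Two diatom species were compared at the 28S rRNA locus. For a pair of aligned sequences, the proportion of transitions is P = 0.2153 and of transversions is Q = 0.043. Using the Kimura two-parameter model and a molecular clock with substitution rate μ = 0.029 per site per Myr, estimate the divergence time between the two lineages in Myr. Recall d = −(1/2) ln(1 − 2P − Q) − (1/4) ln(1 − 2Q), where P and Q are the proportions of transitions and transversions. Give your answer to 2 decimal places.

5.92

Under the Kimura two-parameter model, d = −½ ln(1 − 2P − Q) − ¼ ln(1 − 2Q).
1 − 2P − Q = 0.5264, giving −½ ln(0.5264) = 0.320847.
1 − 2Q = 0.914, giving −¼ ln(0.914) = 0.022481.
d = 0.320847 + 0.022481 = 0.343328.
Under a molecular clock d = 2μt, so t = d/(2μ) = 0.343328 / (2 × 0.029) = 5.92 Myr.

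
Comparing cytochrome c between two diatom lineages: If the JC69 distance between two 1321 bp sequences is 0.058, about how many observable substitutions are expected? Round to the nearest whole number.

Invert JC69: p = (3/4)(1 − e^(−4d/3)) = 0.75 × (1 − e^(-0.077333)) = 0.75 × (1 − 0.925582) = 0.055814.
Expected differing sites = pL ≈ 0.055814 × 1321 = 73.730294 ≈ 74.

74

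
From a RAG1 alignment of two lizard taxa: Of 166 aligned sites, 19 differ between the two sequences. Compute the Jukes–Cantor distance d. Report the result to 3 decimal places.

0.124

p = 19/166 ≈ 0.114458.
d = −(3/4) ln(1 − 4p/3) = −0.75 ln(1 − 0.152611) = −0.75 ln(0.847389)
  = −0.75 × (-0.165595) = 0.124196 substitutions/site.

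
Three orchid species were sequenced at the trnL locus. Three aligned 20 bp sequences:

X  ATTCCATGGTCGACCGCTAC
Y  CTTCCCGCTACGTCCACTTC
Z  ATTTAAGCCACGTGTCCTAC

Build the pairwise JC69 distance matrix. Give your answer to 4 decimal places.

X–Y: 9/20 sites differ → p = 0.45, d = −0.75 ln(1 − 0.6) = 0.687218 ≈ 0.6872.
X–Z: 10/20 sites differ → p = 0.5, d = −0.75 ln(1 − 0.666667) = 0.823960 ≈ 0.8240.
Y–Z: 9/20 sites differ → p = 0.45, d = −0.75 ln(1 − 0.6) = 0.687218 ≈ 0.6872.

d(X,Y) = 0.6872, d(X,Z) = 0.8240, d(Y,Z) = 0.6872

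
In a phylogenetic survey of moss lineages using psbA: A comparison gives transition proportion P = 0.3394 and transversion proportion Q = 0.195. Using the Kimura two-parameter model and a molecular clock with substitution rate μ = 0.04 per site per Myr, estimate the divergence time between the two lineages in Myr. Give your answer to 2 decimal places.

14.48

Under the Kimura two-parameter model, d = −½ ln(1 − 2P − Q) − ¼ ln(1 − 2Q).
1 − 2P − Q = 0.1262, giving −½ ln(0.1262) = 1.034944.
1 − 2Q = 0.61, giving −¼ ln(0.61) = 0.123574.
d = 1.034944 + 0.123574 = 1.158518.
Under a molecular clock d = 2μt, so t = d/(2μ) = 1.158518 / (2 × 0.04) = 14.48 Myr.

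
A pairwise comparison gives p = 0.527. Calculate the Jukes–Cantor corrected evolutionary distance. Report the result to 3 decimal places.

d = −(3/4) ln(1 − 4p/3) = −0.75 ln(1 − 0.702667) = −0.75 ln(0.297333)
  = −0.75 × (-1.212903) = 0.909677 substitutions/site.

0.910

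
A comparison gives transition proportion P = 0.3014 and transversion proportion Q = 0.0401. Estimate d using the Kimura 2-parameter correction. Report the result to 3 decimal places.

Under the Kimura two-parameter model, d = −½ ln(1 − 2P − Q) − ¼ ln(1 − 2Q).
1 − 2P − Q = 0.3571, giving −½ ln(0.3571) = 0.514870.
1 − 2Q = 0.9198, giving −¼ ln(0.9198) = 0.020900.
d = 0.514870 + 0.020900 = 0.535770.

0.536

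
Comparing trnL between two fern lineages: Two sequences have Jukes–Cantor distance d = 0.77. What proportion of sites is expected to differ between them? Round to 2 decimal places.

0.48

p = (3/4)(1 − e^(−4d/3)) = 0.75 × (1 − e^(-1.026667)) = 0.75 × (1 − 0.358199) = 0.481351.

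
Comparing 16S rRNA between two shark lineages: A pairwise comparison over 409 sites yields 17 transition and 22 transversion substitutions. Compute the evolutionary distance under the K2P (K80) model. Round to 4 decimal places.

0.1021

P = 17/409 ≈ 0.041565 and Q = 22/409 ≈ 0.05379.
Under the Kimura two-parameter model, d = −½ ln(1 − 2P − Q) − ¼ ln(1 − 2Q).
1 − 2P − Q = 0.86308, giving −½ ln(0.86308) = 0.073624.
1 − 2Q = 0.89242, giving −¼ ln(0.89242) = 0.028455.
d = 0.073624 + 0.028455 = 0.102079.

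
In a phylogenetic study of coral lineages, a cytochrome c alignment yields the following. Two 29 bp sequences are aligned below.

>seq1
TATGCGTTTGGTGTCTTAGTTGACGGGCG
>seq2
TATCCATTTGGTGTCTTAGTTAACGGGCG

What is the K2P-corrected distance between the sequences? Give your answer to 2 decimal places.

0.11

Of 29 sites, 2 differences are transitions and 1 are transversions, so P = 2/29 ≈ 0.068966 and Q = 1/29 ≈ 0.034483.
Under the Kimura two-parameter model, d = −½ ln(1 − 2P − Q) − ¼ ln(1 − 2Q).
1 − 2P − Q = 0.827585, giving −½ ln(0.827585) = 0.094622.
1 − 2Q = 0.931034, giving −¼ ln(0.931034) = 0.017865.
d = 0.094622 + 0.017865 = 0.112487.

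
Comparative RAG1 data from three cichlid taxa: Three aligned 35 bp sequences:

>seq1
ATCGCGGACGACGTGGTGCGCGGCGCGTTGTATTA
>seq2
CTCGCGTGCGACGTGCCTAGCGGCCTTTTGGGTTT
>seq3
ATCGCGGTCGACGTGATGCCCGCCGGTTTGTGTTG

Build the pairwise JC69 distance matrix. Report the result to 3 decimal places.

seq1–seq2: 13/35 sites differ → p ≈ 0.371429, d = −0.75 ln(1 − 0.495239) = 0.512753 ≈ 0.513.
seq1–seq3: 8/35 sites differ → p ≈ 0.228571, d = −0.75 ln(1 − 0.304761) = 0.272625 ≈ 0.273.
seq2–seq3: 13/35 sites differ → p ≈ 0.371429, d = −0.75 ln(1 − 0.495239) = 0.512753 ≈ 0.513.

d(seq1,seq2) = 0.513, d(seq1,seq3) = 0.273, d(seq2,seq3) = 0.513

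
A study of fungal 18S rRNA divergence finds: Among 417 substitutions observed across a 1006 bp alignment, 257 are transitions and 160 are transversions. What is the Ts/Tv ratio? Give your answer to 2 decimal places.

1.61

R = 257/160 = 1.60625 ≈ 1.61 (to 2 d.p.).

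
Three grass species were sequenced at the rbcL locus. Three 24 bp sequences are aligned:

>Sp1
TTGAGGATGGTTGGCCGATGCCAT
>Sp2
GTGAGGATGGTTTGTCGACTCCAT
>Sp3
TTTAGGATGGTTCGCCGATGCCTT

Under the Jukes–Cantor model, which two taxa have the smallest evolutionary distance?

Sp1–Sp2: 5/24 differ, p = 0.208, d = 0.244.
Sp1–Sp3: 3/24 differ, p = 0.125, d = 0.137.
Sp2–Sp3: 7/24 differ, p = 0.292, d = 0.369.
The smallest distance is between Sp1 and Sp3.

Sp1 and Sp3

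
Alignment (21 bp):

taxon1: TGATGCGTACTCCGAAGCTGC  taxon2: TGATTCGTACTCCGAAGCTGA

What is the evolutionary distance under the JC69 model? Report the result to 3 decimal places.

0.102

The sequences differ at 2 of 21 sites (5, 21), so p = 2/21 ≈ 0.095238.
d = −(3/4) ln(1 − 4p/3) = −0.75 ln(1 − 0.126984) = −0.75 ln(0.873016)
  = −0.75 × (-0.135801) = 0.101851 substitutions/site.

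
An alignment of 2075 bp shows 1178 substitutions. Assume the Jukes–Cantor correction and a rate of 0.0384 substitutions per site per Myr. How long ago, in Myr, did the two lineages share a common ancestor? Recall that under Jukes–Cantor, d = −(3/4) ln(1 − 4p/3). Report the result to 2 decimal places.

13.81

p = 1178/2075 ≈ 0.567711.
d = −(3/4) ln(1 − 4p/3) = −0.75 ln(1 − 0.756948) = −0.75 ln(0.243052)
  = −0.75 × (-1.414480) = 1.060860 substitutions/site.
Under a molecular clock d = 2μt, so t = d/(2μ) = 1.060860 / (2 × 0.0384) = 13.81 Myr.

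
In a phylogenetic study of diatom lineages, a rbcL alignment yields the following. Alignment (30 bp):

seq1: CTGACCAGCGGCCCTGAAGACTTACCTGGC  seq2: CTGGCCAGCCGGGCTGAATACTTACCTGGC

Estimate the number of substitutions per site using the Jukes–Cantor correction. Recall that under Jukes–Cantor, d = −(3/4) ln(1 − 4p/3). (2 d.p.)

0.19

The sequences differ at 5 of 30 sites (4, 10, 12, 13, 19), so p = 5/30 ≈ 0.166667.
d = −(3/4) ln(1 − 4p/3) = −0.75 ln(1 − 0.222223) = −0.75 ln(0.777777)
  = −0.75 × (-0.251315) = 0.188486 substitutions/site.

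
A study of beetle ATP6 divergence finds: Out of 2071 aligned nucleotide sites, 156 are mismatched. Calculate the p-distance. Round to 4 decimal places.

0.0753

p = 156/2071 = 0.075325… ≈ 0.0753 (to 4 d.p.).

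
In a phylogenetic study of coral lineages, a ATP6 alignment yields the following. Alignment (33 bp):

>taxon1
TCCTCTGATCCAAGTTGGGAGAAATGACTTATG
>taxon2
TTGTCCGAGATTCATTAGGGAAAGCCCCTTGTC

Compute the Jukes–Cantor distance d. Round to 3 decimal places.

The sequences differ at 18 of 33 sites, so p = 18/33 ≈ 0.545455.
d = −(3/4) ln(1 − 4p/3) = −0.75 ln(1 − 0.727273) = −0.75 ln(0.272727)
  = −0.75 × (-1.299284) = 0.974463 substitutions/site.

0.974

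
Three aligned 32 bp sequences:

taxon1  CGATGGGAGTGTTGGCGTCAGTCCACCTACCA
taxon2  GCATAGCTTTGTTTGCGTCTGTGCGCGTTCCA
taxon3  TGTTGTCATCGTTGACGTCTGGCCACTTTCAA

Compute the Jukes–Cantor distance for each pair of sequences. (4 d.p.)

taxon1–taxon2: 12/32 sites differ → p = 0.375, d = −0.75 ln(1 − 0.5) = 0.519860 ≈ 0.5199.
taxon1–taxon3: 12/32 sites differ → p = 0.375, d = −0.75 ln(1 − 0.5) = 0.519860 ≈ 0.5199.
taxon2–taxon3: 14/32 sites differ → p = 0.4375, d = −0.75 ln(1 − 0.583333) = 0.656601 ≈ 0.6566.

d(taxon1,taxon2) = 0.5199, d(taxon1,taxon3) = 0.5199, d(taxon2,taxon3) = 0.6566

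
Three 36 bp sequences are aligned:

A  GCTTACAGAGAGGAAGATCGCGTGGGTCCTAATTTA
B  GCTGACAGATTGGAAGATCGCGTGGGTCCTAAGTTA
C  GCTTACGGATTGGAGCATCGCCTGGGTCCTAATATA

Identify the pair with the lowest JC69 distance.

A–B: 4/36 differ, p = 0.111, d = 0.120.
A–C: 7/36 differ, p = 0.194, d = 0.225.
B–C: 7/36 differ, p = 0.194, d = 0.225.
The smallest distance is between A and B.

A and B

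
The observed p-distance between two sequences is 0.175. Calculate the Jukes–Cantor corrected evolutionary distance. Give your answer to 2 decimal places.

0.20

d = −(3/4) ln(1 − 4p/3) = −0.75 ln(1 − 0.233333) = −0.75 ln(0.766667)
  = −0.75 × (-0.265703) = 0.199277 substitutions/site.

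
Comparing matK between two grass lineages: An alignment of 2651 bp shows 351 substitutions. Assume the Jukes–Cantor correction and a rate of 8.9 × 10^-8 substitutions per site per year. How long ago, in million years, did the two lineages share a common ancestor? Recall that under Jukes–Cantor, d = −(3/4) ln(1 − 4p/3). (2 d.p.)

0.82

p = 351/2651 ≈ 0.132403.
d = −(3/4) ln(1 − 4p/3) = −0.75 ln(1 − 0.176537) = −0.75 ln(0.823463)
  = −0.75 × (-0.194237) = 0.145678 substitutions/site.
Under a molecular clock d = 2μt, so t = d/(2μ) = 0.145678 / (2 × 8.9 × 10^-8) = 0.82 million years.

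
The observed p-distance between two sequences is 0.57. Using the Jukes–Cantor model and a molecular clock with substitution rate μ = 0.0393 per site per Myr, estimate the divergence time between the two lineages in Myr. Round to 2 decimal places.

d = −(3/4) ln(1 − 4p/3) = −0.75 ln(1 − 0.76) = −0.75 ln(0.24)
  = −0.75 × (-1.427116) = 1.070337 substitutions/site.
Under a molecular clock d = 2μt, so t = d/(2μ) = 1.070337 / (2 × 0.0393) = 13.62 Myr.

13.62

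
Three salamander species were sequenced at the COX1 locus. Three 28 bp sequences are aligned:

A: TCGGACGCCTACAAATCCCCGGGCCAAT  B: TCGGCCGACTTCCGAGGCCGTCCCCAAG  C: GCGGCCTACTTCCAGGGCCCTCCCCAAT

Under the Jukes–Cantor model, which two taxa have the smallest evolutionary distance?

B and C

A–B: 12/28 differ, p = 0.429, d = 0.635.
A–C: 12/28 differ, p = 0.429, d = 0.635.
B–C: 6/28 differ, p = 0.214, d = 0.252.
The smallest distance is between B and C.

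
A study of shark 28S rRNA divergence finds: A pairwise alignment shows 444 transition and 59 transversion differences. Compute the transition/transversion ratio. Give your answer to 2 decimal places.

R = 444/59 = 7.525423… ≈ 7.53 (to 2 d.p.).

7.53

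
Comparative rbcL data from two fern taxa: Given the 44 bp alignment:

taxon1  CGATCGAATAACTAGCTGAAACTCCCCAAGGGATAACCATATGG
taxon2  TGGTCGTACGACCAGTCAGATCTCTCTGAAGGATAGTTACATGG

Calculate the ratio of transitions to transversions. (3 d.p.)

Transitions are A↔G and C↔T; transversions are all other mismatches.
Transitions: 17. Transversions: 2.
R = 17/2 = 8.500.

8.500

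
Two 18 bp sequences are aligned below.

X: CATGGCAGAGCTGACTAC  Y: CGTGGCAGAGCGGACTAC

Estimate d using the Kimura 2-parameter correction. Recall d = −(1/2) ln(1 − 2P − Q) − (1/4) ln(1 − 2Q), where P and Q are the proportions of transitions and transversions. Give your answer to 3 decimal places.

0.121

Of 18 sites, 1 differences are transitions and 1 are transversions, so P = 1/18 ≈ 0.055556 and Q = 1/18 ≈ 0.055556.
Under the Kimura two-parameter model, d = −½ ln(1 − 2P − Q) − ¼ ln(1 − 2Q).
1 − 2P − Q = 0.833332, giving −½ ln(0.833332) = 0.091162.
1 − 2Q = 0.888888, giving −¼ ln(0.888888) = 0.029446.
d = 0.091162 + 0.029446 = 0.120608.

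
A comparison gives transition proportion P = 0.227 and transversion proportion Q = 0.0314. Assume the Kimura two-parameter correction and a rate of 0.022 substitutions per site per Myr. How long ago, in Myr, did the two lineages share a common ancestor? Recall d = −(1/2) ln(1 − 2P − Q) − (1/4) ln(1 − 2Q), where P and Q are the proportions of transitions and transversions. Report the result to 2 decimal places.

Under the Kimura two-parameter model, d = −½ ln(1 − 2P − Q) − ¼ ln(1 − 2Q).
1 − 2P − Q = 0.5146, giving −½ ln(0.5146) = 0.332183.
1 − 2Q = 0.9372, giving −¼ ln(0.9372) = 0.016215.
d = 0.332183 + 0.016215 = 0.348398.
Under a molecular clock d = 2μt, so t = d/(2μ) = 0.348398 / (2 × 0.022) = 7.92 Myr.

7.92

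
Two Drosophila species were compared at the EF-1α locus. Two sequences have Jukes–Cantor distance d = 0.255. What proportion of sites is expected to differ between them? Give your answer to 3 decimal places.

p = (3/4)(1 − e^(−4d/3)) = 0.75 × (1 − e^(-0.34)) = 0.75 × (1 − 0.711770) = 0.216173.

0.216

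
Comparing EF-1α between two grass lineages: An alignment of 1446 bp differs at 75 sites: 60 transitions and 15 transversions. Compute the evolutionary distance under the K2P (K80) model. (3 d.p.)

0.054

P = 60/1446 ≈ 0.041494 and Q = 15/1446 ≈ 0.010373.
Under the Kimura two-parameter model, d = −½ ln(1 − 2P − Q) − ¼ ln(1 − 2Q).
1 − 2P − Q = 0.906639, giving −½ ln(0.906639) = 0.049005.
1 − 2Q = 0.979254, giving −¼ ln(0.979254) = 0.005241.
d = 0.049005 + 0.005241 = 0.054246.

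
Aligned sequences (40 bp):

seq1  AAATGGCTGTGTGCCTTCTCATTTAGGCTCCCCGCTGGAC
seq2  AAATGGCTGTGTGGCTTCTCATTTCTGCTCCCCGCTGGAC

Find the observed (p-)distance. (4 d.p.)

0.0750

The sequences differ at 3 of 40 positions (sites 14, 25, 26).
p = 3/40 = 0.0750.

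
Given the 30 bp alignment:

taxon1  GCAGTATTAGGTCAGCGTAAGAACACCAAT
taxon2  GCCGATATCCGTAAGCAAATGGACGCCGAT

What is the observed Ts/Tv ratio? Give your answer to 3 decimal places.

Transitions are A↔G and C↔T; transversions are all other mismatches.
Transitions: 4. Transversions: 9.
R = 4/9 = 0.444444… ≈ 0.444 (to 3 d.p.).

0.444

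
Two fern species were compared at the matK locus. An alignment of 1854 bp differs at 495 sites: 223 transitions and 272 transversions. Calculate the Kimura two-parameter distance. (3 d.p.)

P = 223/1854 ≈ 0.12028 and Q = 272/1854 ≈ 0.14671.
Under the Kimura two-parameter model, d = −½ ln(1 − 2P − Q) − ¼ ln(1 − 2Q).
1 − 2P − Q = 0.61273, giving −½ ln(0.61273) = 0.244915.
1 − 2Q = 0.70658, giving −¼ ln(0.70658) = 0.086830.
d = 0.244915 + 0.086830 = 0.331745.

0.332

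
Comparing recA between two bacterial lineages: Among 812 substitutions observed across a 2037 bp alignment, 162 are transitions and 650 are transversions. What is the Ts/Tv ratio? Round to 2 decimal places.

0.25

R = 162/650 = 0.249230… ≈ 0.25 (to 2 d.p.).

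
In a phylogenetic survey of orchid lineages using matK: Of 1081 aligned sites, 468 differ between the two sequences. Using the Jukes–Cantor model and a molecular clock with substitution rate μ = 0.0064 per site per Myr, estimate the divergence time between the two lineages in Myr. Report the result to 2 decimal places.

p = 468/1081 ≈ 0.432932.
d = −(3/4) ln(1 − 4p/3) = −0.75 ln(1 − 0.577243) = −0.75 ln(0.422757)
  = −0.75 × (-0.860958) = 0.645719 substitutions/site.
Under a molecular clock d = 2μt, so t = d/(2μ) = 0.645719 / (2 × 0.0064) = 50.45 Myr.

50.45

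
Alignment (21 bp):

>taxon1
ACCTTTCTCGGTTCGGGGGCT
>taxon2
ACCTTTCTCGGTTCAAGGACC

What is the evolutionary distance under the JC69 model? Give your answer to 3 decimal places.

The sequences differ at 4 of 21 sites (15, 16, 19, 21), so p = 4/21 ≈ 0.190476.
d = −(3/4) ln(1 − 4p/3) = −0.75 ln(1 − 0.253968) = −0.75 ln(0.746032)
  = −0.75 × (-0.292987) = 0.219740 substitutions/site.

0.220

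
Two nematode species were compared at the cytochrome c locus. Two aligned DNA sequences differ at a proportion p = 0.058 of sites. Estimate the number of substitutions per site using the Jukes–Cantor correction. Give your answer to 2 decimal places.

0.06

d = −(3/4) ln(1 − 4p/3) = −0.75 ln(1 − 0.077333) = −0.75 ln(0.922667)
  = −0.75 × (-0.080487) = 0.060365 substitutions/site.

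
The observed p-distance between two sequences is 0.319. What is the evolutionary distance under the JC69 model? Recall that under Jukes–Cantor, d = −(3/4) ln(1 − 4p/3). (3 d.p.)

0.415

d = −(3/4) ln(1 − 4p/3) = −0.75 ln(1 − 0.425333) = −0.75 ln(0.574667)
  = −0.75 × (-0.553965) = 0.415474 substitutions/site.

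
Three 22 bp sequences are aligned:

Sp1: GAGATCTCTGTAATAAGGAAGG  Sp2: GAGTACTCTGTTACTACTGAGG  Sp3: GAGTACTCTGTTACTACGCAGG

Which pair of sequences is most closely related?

Sp1–Sp2: 8/22 differ, p = 0.364, d = 0.497.
Sp1–Sp3: 7/22 differ, p = 0.318, d = 0.414.
Sp2–Sp3: 2/22 differ, p = 0.091, d = 0.097.
The smallest distance is between Sp2 and Sp3.

Sp2 and Sp3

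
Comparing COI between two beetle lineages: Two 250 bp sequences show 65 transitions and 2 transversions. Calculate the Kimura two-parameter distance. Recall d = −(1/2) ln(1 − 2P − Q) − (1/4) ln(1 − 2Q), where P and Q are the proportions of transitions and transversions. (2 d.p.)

P = 65/250 = 0.26 and Q = 2/250 = 0.008.
Under the Kimura two-parameter model, d = −½ ln(1 − 2P − Q) − ¼ ln(1 − 2Q).
1 − 2P − Q = 0.472, giving −½ ln(0.472) = 0.375388.
1 − 2Q = 0.984, giving −¼ ln(0.984) = 0.004032.
d = 0.375388 + 0.004032 = 0.379420.

0.38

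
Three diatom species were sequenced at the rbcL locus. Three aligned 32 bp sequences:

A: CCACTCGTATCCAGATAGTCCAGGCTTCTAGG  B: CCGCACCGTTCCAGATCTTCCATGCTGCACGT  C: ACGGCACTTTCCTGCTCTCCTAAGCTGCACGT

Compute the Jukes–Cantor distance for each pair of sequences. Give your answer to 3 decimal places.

A–B: 12/32 sites differ → p = 0.375, d = −0.75 ln(1 − 0.5) = 0.519860 ≈ 0.520.
A–C: 18/32 sites differ → p = 0.5625, d = −0.75 ln(1 − 0.75) = 1.039721 ≈ 1.040.
B–C: 10/32 sites differ → p = 0.3125, d = −0.75 ln(1 − 0.416667) = 0.404248 ≈ 0.404.

d(A,B) = 0.520, d(A,C) = 1.040, d(B,C) = 0.404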